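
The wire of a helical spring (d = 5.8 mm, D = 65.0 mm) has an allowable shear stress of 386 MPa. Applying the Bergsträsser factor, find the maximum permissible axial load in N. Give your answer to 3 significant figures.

C = D/d = 65.0/5.8 = 11.2069
K_B = (4C+2)/(4C−3) = 46.828/41.828 = 1.1195
τ_max = K·8FD/(πd³) → F_max = τ_allow·πd³/(8DK)
F_max = 386·π·5.8³/(8·65.0·1.1195) = 2.366e+05/582.16 = 406.42 N

406 N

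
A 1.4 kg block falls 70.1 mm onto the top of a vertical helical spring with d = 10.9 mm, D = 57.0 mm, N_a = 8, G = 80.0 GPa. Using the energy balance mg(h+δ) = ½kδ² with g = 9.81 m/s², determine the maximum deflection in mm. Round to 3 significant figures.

4.64 mm

k = Gd⁴/(8D³N_a) = (80.0×10³)(10.9⁴)/(8·57.0³·8) = 95.278 N/mm
W = mg = 1.4 × 9.81 = 13.734 N
½kδ² − Wδ − Wh = 0 → δ = (W + √(W² + 2kWh))/k
δ = (13.734 + √(188.62 + 183458))/95.278 = (13.734 + 428.54)/95.278 = 4.6419 mm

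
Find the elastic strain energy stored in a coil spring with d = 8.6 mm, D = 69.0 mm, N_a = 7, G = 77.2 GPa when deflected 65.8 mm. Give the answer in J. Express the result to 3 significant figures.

49.7 J

k = Gd⁴/(8D³N_a) = (77.2×10³)(8.6⁴)/(8·69.0³·7) = 22.955 N/mm
U = ½kδ² = 0.5 × 22.955 × 65.8² = 49693 N·mm = 49.693 J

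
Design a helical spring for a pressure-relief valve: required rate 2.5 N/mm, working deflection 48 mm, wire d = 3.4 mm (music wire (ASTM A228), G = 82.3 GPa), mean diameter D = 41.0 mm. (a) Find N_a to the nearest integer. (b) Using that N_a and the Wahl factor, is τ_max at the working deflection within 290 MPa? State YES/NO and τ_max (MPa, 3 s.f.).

(a) 8 coils; (b) NO, τ_max = 356 MPa

N_a = Gd⁴/(8D³k) = (82.3×10³)(3.4⁴)/(8·41.0³·2.5) = 7.979 → N_a = 8
Actual rate k = Gd⁴/(8D³·8) = 2.4934 N/mm
Working load F = kδ = 2.4934·48 = 119.68 N
C = 41.0/3.4 = 12.0588; K_W = (4C−1)/(4C−4)+0.615/C = 1.1188
τ_max = K_W·8FD/(πd³) = 1.1188·317.92 = 355.69 MPa
τ_max > 290 MPa → exceeds allowable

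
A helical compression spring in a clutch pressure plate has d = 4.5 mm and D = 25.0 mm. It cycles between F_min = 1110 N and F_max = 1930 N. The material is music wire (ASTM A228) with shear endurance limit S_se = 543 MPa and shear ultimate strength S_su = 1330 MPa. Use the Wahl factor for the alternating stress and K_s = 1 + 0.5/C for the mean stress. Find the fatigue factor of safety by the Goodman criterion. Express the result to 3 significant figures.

C = D/d = 25.0/4.5 = 5.5556; K_W = (4C−1)/(4C−4)+0.615/C = 1.2753; K_s = 1+0.5/C = 1.0900
F_a = (F_max−F_min)/2 = 410 N; F_m = (F_max+F_min)/2 = 1520 N
τ_a = K_W·8F_aD/(πd³) = 1.2753 × 286.44 = 365.3 MPa
τ_m = K_s·8F_mD/(πd³) = 1.0900 × 1061.9 = 1157.5 MPa
Goodman: 1/n_f = τ_a/S_se + τ_m/S_su = 365.3/543 + 1157.5/1330 = 0.67275 + 0.87028 = 1.543
n_f = 1/1.543 = 0.6481

0.648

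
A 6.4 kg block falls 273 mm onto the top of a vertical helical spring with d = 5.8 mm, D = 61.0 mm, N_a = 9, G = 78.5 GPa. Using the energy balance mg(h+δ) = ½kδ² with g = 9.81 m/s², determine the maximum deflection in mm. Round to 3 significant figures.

k = Gd⁴/(8D³N_a) = (78.5×10³)(5.8⁴)/(8·61.0³·9) = 5.4358 N/mm
W = mg = 6.4 × 9.81 = 62.784 N
½kδ² − Wδ − Wh = 0 → δ = (W + √(W² + 2kWh))/k
δ = (62.784 + √(3941.8 + 186338))/5.4358 = (62.784 + 436.21)/5.4358 = 91.799 mm

91.8 mm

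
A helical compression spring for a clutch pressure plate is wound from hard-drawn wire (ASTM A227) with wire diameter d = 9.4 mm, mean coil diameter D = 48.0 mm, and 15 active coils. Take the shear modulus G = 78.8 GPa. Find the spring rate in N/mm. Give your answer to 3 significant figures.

k = Gd⁴/(8D³N_a) = (78.8×10³ × 9.4⁴) / (8 × 48.0³ × 15)
  = 6.1523e+08 / 1.3271e+07 = 46.359 N/mm

46.4 N/mm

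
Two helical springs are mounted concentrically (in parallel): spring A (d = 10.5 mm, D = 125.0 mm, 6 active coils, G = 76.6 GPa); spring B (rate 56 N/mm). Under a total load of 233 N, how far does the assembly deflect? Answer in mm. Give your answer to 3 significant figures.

k_A = Gd⁴/(8D³N_a) = (76.6×10³)(10.5⁴)/(8·125.0³·6) = 9.9315 N/mm
Parallel: k_eq = 9.9315 + 56 = 65.931 N/mm
δ = F/k_eq = 233/65.931 = 3.534 mm

3.53 mm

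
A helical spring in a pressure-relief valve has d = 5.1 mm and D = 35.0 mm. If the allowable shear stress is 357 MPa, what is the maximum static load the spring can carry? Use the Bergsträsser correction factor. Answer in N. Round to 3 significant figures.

C = D/d = 35.0/5.1 = 6.8627
K_B = (4C+2)/(4C−3) = 29.451/24.451 = 1.2045
τ_max = K·8FD/(πd³) → F_max = τ_allow·πd³/(8DK)
F_max = 357·π·5.1³/(8·35.0·1.2045) = 1.4877e+05/337.26 = 441.13 N

441 N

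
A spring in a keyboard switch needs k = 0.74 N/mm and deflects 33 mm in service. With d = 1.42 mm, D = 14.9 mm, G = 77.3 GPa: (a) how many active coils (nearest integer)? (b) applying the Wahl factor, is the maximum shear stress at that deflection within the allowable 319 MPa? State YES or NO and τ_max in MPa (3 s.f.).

N_a = Gd⁴/(8D³k) = (77.3×10³)(1.42⁴)/(8·14.9³·0.74) = 16.05 → N_a = 16
Actual rate k = Gd⁴/(8D³·16) = 0.74227 N/mm
Working load F = kδ = 0.74227·33 = 24.495 N
C = 14.9/1.42 = 10.4930; K_W = (4C−1)/(4C−4)+0.615/C = 1.1376
τ_max = K_W·8FD/(πd³) = 1.1376·324.59 = 369.26 MPa
τ_max > 319 MPa → exceeds allowable

(a) 16 coils; (b) NO, τ_max = 369 MPa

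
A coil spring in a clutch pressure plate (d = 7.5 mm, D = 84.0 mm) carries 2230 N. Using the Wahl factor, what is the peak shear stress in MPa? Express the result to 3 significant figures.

1280 MPa

Spring index C = D/d = 84.0/7.5 = 11.2000
K_W = (4C−1)/(4C−4) + 0.615/C = 43.800/40.800 + 0.0549 = 1.1284
τ₀ = 8FD/(πd³) = 8·2230·84.0/(π·7.5³) = 1.49856e+06/1325.4 = 1130.7 MPa
τ_max = K·τ₀ = 1.1284 × 1130.7 = 1275.9 MPa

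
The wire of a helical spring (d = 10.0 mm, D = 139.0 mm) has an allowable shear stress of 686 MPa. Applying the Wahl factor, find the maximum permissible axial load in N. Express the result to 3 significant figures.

1760 N

C = D/d = 139.0/10.0 = 13.9000
K_W = (4C−1)/(4C−4) + 0.615/C = 54.600/51.600 + 0.0442 = 1.1024
τ_max = K·8FD/(πd³) → F_max = τ_allow·πd³/(8DK)
F_max = 686·π·10.0³/(8·139.0·1.1024) = 2.1551e+06/1225.9 = 1758.1 N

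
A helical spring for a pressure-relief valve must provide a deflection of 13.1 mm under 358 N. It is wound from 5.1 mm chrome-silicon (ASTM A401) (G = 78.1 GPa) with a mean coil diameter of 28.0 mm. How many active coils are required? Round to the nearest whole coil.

Required rate k = F/δ = 358/13.1 = 27.328 N/mm
N_a = Gd⁴/(8D³k) = (78.1×10³ × 5.1⁴)/(8 × 28.0³ × 27.328)
    = 5.28362e+07 / 4.79928e+06 = 11.01 → 11 coils

11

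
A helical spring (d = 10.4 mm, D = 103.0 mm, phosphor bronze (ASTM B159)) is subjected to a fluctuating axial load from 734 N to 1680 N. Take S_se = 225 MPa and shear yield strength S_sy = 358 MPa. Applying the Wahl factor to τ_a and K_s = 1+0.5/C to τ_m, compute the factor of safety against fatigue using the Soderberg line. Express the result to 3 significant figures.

C = D/d = 103.0/10.4 = 9.9038; K_W = (4C−1)/(4C−4)+0.615/C = 1.1463; K_s = 1+0.5/C = 1.0505
F_a = (F_max−F_min)/2 = 473 N; F_m = (F_max+F_min)/2 = 1207 N
τ_a = K_W·8F_aD/(πd³) = 1.1463 × 110.29 = 126.43 MPa
τ_m = K_s·8F_mD/(πd³) = 1.0505 × 281.44 = 295.65 MPa
Soderberg: 1/n_f = τ_a/S_se + τ_m/S_sy = 126.43/225 + 295.65/358 = 0.56191 + 0.82583 = 1.3877
n_f = 1/1.3877 = 0.7206

0.721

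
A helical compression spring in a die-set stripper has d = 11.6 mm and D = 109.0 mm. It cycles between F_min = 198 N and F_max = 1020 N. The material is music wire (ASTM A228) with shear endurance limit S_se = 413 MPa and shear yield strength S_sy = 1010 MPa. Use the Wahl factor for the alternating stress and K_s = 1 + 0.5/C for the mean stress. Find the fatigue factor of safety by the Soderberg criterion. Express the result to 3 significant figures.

3.15

C = D/d = 109.0/11.6 = 9.3966; K_W = (4C−1)/(4C−4)+0.615/C = 1.1548; K_s = 1+0.5/C = 1.0532
F_a = (F_max−F_min)/2 = 411 N; F_m = (F_max+F_min)/2 = 609 N
τ_a = K_W·8F_aD/(πd³) = 1.1548 × 73.086 = 84.398 MPa
τ_m = K_s·8F_mD/(πd³) = 1.0532 × 108.3 = 114.06 MPa
Soderberg: 1/n_f = τ_a/S_se + τ_m/S_sy = 84.398/413 + 114.06/1010 = 0.20435 + 0.11293 = 0.31728
n_f = 1/0.31728 = 3.152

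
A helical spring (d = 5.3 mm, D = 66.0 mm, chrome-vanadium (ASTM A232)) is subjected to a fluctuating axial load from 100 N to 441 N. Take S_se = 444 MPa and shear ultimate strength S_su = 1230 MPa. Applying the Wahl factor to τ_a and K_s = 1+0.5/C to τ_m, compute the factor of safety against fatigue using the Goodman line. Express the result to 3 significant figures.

1.35

C = D/d = 66.0/5.3 = 12.4528; K_W = (4C−1)/(4C−4)+0.615/C = 1.1149; K_s = 1+0.5/C = 1.0402
F_a = (F_max−F_min)/2 = 170.5 N; F_m = (F_max+F_min)/2 = 270.5 N
τ_a = K_W·8F_aD/(πd³) = 1.1149 × 192.48 = 214.59 MPa
τ_m = K_s·8F_mD/(πd³) = 1.0402 × 305.37 = 317.63 MPa
Goodman: 1/n_f = τ_a/S_se + τ_m/S_su = 214.59/444 + 317.63/1230 = 0.48331 + 0.25824 = 0.74154
n_f = 1/0.74154 = 1.349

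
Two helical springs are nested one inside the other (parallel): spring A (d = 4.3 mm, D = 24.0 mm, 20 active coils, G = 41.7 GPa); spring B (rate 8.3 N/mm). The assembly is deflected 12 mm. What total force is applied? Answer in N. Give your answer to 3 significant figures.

k_A = Gd⁴/(8D³N_a) = (41.7×10³)(4.3⁴)/(8·24.0³·20) = 6.4455 N/mm
Parallel: k_eq = 6.4455 + 8.3 = 14.745 N/mm
F = k_eq·δ = 14.745·12 = 176.95 N

177 N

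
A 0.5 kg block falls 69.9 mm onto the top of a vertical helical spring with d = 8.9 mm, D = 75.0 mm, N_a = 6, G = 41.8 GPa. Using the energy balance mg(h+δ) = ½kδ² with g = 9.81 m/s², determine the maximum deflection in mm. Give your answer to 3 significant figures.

k = Gd⁴/(8D³N_a) = (41.8×10³)(8.9⁴)/(8·75.0³·6) = 12.951 N/mm
W = mg = 0.5 × 9.81 = 4.905 N
½kδ² − Wδ − Wh = 0 → δ = (W + √(W² + 2kWh))/k
δ = (4.905 + √(24.059 + 8880.91))/12.951 = (4.905 + 94.366)/12.951 = 7.665 mm

7.66 mm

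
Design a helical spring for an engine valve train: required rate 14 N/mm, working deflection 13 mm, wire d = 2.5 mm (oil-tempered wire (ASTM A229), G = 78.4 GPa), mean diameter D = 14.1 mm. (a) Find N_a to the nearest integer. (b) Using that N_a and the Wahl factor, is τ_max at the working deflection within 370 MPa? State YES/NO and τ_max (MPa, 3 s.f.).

(a) 10 coils; (b) NO, τ_max = 518 MPa

N_a = Gd⁴/(8D³k) = (78.4×10³)(2.5⁴)/(8·14.1³·14) = 9.754 → N_a = 10
Actual rate k = Gd⁴/(8D³·10) = 13.656 N/mm
Working load F = kδ = 13.656·13 = 177.53 N
C = 14.1/2.5 = 5.6400; K_W = (4C−1)/(4C−4)+0.615/C = 1.2707
τ_max = K_W·8FD/(πd³) = 1.2707·407.95 = 518.38 MPa
τ_max > 370 MPa → exceeds allowable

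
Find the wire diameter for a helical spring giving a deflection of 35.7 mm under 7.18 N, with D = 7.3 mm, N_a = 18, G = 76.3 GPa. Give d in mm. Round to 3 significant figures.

0.620 mm

Required rate k = F/δ = 7.18/35.7 = 0.20112 N/mm
d = (8D³N_a·k / G)^(1/4) = (8·7.3³·18·0.20112 / (76.3×10³))^0.25
  = (0.14766)^0.25 = 0.6199 mm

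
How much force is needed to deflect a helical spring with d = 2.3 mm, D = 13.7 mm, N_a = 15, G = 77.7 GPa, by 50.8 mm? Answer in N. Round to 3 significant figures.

k = Gd⁴/(8D³N_a) = (77.7×10³)(2.3⁴)/(8·13.7³·15) = 7.0468 N/mm
F = k·δ = 7.0468 × 50.8 = 357.98 N

358 N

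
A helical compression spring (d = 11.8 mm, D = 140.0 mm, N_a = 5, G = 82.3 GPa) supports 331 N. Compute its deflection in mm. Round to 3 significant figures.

22.8 mm

k = Gd⁴/(8D³N_a) = (82.3×10³)(11.8⁴)/(8·140.0³·5) = 14.537 N/mm
δ = F/k = 331 / 14.537 = 22.769 mm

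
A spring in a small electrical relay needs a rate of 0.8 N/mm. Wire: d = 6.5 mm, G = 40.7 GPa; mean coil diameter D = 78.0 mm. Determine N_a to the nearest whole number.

24

N_a = Gd⁴/(8D³k) = (40.7×10³ × 6.5⁴)/(8 × 78.0³ × 0.8)
    = 7.2652e+07 / 3.03713e+06 = 23.92 → 24 coils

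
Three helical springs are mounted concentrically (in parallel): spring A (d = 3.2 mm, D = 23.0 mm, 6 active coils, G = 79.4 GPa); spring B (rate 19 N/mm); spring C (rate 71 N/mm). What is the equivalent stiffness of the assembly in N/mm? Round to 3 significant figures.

k_A = Gd⁴/(8D³N_a) = (79.4×10³)(3.2⁴)/(8·23.0³·6) = 14.256 N/mm
Parallel: k_eq = 14.256 + 19 + 71 = 104.26 N/mm

104 N/mm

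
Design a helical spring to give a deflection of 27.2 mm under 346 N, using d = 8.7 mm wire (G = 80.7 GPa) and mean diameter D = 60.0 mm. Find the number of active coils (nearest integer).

Required rate k = F/δ = 346/27.2 = 12.721 N/mm
N_a = Gd⁴/(8D³k) = (80.7×10³ × 8.7⁴)/(8 × 60.0³ × 12.721)
    = 4.62328e+08 / 2.19812e+07 = 21.03 → 21 coils

21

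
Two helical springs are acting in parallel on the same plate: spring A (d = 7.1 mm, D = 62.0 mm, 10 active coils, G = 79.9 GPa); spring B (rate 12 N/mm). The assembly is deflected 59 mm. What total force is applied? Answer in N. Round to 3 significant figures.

k_A = Gd⁴/(8D³N_a) = (79.9×10³)(7.1⁴)/(8·62.0³·10) = 10.649 N/mm
Parallel: k_eq = 10.649 + 12 = 22.649 N/mm
F = k_eq·δ = 22.649·59 = 1336.3 N

1340 N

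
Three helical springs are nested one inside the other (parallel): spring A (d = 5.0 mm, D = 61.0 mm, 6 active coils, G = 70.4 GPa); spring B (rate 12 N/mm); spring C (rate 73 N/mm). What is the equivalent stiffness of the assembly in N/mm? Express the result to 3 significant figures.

k_A = Gd⁴/(8D³N_a) = (70.4×10³)(5.0⁴)/(8·61.0³·6) = 4.0385 N/mm
Parallel: k_eq = 4.0385 + 12 + 73 = 89.039 N/mm

89.0 N/mm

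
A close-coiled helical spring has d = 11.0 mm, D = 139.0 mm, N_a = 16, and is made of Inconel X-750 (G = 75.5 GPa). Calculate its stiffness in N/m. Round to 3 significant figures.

k = Gd⁴/(8D³N_a) = (75.5×10³ × 11.0⁴) / (8 × 139.0³ × 16)
  = 1.1054e+09 / 3.43759e+08 = 3.2156 N/mm = 3215.6 N/m

3220 N/m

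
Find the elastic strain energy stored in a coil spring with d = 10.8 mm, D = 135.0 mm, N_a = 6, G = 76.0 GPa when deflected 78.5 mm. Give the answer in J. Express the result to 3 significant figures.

27.0 J

k = Gd⁴/(8D³N_a) = (76.0×10³)(10.8⁴)/(8·135.0³·6) = 8.7552 N/mm
U = ½kδ² = 0.5 × 8.7552 × 78.5² = 26976 N·mm = 26.976 J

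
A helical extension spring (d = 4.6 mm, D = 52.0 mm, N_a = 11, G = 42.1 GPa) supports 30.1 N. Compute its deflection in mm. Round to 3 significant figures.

19.8 mm

k = Gd⁴/(8D³N_a) = (42.1×10³)(4.6⁴)/(8·52.0³·11) = 1.5234 N/mm
δ = F/k = 30.1 / 1.5234 = 19.758 mm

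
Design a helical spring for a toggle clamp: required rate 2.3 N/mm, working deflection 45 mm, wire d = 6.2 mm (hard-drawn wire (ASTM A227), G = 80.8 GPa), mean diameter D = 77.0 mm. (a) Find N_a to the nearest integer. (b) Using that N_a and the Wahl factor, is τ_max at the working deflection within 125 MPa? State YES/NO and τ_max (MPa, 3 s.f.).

(a) 14 coils; (b) YES, τ_max = 96.4 MPa

N_a = Gd⁴/(8D³k) = (80.8×10³)(6.2⁴)/(8·77.0³·2.3) = 14.21 → N_a = 14
Actual rate k = Gd⁴/(8D³·14) = 2.335 N/mm
Working load F = kδ = 2.335·45 = 105.08 N
C = 77.0/6.2 = 12.4194; K_W = (4C−1)/(4C−4)+0.615/C = 1.1152
τ_max = K_W·8FD/(πd³) = 1.1152·86.448 = 96.407 MPa
τ_max ≤ 125 MPa → acceptable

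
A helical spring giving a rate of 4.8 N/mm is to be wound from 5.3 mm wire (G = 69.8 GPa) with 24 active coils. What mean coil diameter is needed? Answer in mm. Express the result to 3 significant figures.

D = (Gd⁴/(8N_a·k))^(1/3) = (69.8×10³·5.3⁴/(8·24·4.8))^(1/3)
  = (59760.8)^(1/3) = 39.0966 mm

39.1 mm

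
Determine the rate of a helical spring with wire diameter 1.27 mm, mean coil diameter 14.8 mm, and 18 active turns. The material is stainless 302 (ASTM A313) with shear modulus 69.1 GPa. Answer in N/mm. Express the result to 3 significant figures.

0.385 N/mm

k = Gd⁴/(8D³N_a) = (69.1×10³ × 1.27⁴) / (8 × 14.8³ × 18)
  = 179760 / 466818 = 0.38507 N/mm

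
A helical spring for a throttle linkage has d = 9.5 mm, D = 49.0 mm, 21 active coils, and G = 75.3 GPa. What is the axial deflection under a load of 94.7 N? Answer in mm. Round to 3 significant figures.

3.05 mm

k = Gd⁴/(8D³N_a) = (75.3×10³)(9.5⁴)/(8·49.0³·21) = 31.031 N/mm
δ = F/k = 94.7 / 31.031 = 3.0518 mm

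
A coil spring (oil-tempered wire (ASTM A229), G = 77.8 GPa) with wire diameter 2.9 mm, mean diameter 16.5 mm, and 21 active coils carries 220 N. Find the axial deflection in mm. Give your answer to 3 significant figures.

30.2 mm

k = Gd⁴/(8D³N_a) = (77.8×10³)(2.9⁴)/(8·16.5³·21) = 7.2914 N/mm
δ = F/k = 220 / 7.2914 = 30.173 mm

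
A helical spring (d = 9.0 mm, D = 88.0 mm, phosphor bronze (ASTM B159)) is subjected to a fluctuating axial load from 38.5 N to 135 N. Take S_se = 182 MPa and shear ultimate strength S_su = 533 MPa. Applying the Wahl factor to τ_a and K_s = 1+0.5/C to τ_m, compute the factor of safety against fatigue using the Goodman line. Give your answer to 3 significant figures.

6.84

C = D/d = 88.0/9.0 = 9.7778; K_W = (4C−1)/(4C−4)+0.615/C = 1.1483; K_s = 1+0.5/C = 1.0511
F_a = (F_max−F_min)/2 = 48.25 N; F_m = (F_max+F_min)/2 = 86.75 N
τ_a = K_W·8F_aD/(πd³) = 1.1483 × 14.832 = 17.032 MPa
τ_m = K_s·8F_mD/(πd³) = 1.0511 × 26.666 = 28.03 MPa
Goodman: 1/n_f = τ_a/S_se + τ_m/S_su = 17.032/182 + 28.03/533 = 0.09358 + 0.05259 = 0.14617
n_f = 1/0.14617 = 6.841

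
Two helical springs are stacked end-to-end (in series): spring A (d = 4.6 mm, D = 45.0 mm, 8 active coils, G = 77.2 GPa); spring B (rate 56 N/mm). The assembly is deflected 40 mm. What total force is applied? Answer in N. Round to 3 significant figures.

214 N

k_A = Gd⁴/(8D³N_a) = (77.2×10³)(4.6⁴)/(8·45.0³·8) = 5.9269 N/mm
Series: 1/k_eq = 1/5.9269 + 1/56 = 0.18658; k_eq = 5.3597 N/mm
F = k_eq·δ = 5.3597·40 = 214.39 N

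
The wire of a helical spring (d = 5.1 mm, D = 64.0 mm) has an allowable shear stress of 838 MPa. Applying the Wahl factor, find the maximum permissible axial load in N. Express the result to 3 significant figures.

612 N

C = D/d = 64.0/5.1 = 12.5490
K_W = (4C−1)/(4C−4) + 0.615/C = 49.196/46.196 + 0.0490 = 1.1139
τ_max = K·8FD/(πd³) → F_max = τ_allow·πd³/(8DK)
F_max = 838·π·5.1³/(8·64.0·1.1139) = 3.4922e+05/570.34 = 612.31 N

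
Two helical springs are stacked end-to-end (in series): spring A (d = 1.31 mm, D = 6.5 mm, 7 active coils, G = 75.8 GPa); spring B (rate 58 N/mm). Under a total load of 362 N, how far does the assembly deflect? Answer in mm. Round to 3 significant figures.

31.2 mm

k_A = Gd⁴/(8D³N_a) = (75.8×10³)(1.31⁴)/(8·6.5³·7) = 14.515 N/mm
Series: 1/k_eq = 1/14.515 + 1/58 = 0.086134; k_eq = 11.61 N/mm
δ = F/k_eq = 362/11.61 = 31.181 mm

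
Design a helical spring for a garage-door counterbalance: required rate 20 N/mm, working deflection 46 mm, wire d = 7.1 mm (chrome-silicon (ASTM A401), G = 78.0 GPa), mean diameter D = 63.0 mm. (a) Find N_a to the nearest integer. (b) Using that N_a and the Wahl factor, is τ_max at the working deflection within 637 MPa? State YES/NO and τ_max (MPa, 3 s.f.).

N_a = Gd⁴/(8D³k) = (78.0×10³)(7.1⁴)/(8·63.0³·20) = 4.954 → N_a = 5
Actual rate k = Gd⁴/(8D³·5) = 19.817 N/mm
Working load F = kδ = 19.817·46 = 911.6 N
C = 63.0/7.1 = 8.8732; K_W = (4C−1)/(4C−4)+0.615/C = 1.1646
τ_max = K_W·8FD/(πd³) = 1.1646·408.61 = 475.86 MPa
τ_max ≤ 637 MPa → acceptable

(a) 5 coils; (b) YES, τ_max = 476 MPa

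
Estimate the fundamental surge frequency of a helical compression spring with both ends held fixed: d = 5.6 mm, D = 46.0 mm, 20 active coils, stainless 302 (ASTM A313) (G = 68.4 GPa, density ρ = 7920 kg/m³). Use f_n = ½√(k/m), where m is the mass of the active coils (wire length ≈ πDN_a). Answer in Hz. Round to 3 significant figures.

k = Gd⁴/(8D³N_a) = (68.4×10³)(5.6⁴)/(8·46.0³·20) = 4.3193 N/mm = 4319.3 N/m
Wire length L = πDN_a = π·46.0·20 = 2890.3 mm
m = ρ·(πd²/4)·L = 7920 × 24.63×10⁻⁶ m² × 2.8903 m = 0.5638 kg
f_n = ½√(k/m) = 0.5·√(4319.3/0.5638) = 0.5·√(7661) = 43.764 Hz

43.8 Hz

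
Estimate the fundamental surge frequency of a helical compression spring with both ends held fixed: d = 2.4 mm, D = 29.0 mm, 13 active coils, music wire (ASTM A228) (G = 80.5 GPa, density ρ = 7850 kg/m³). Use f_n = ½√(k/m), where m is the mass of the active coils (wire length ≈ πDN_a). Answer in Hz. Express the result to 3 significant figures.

k = Gd⁴/(8D³N_a) = (80.5×10³)(2.4⁴)/(8·29.0³·13) = 1.053 N/mm = 1053 N/m
Wire length L = πDN_a = π·29.0·13 = 1184.4 mm
m = ρ·(πd²/4)·L = 7850 × 4.5239×10⁻⁶ m² × 1.1844 m = 0.04206 kg
f_n = ½√(k/m) = 0.5·√(1053/0.04206) = 0.5·√(25035) = 79.112 Hz

79.1 Hz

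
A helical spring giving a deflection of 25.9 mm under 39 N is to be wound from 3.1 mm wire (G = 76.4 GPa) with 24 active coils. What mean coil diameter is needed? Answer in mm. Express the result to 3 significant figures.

29.0 mm

Required rate k = F/δ = 39/25.9 = 1.5058 N/mm
D = (Gd⁴/(8N_a·k))^(1/3) = (76.4×10³·3.1⁴/(8·24·1.5058))^(1/3)
  = (24404.7)^(1/3) = 29.0062 mm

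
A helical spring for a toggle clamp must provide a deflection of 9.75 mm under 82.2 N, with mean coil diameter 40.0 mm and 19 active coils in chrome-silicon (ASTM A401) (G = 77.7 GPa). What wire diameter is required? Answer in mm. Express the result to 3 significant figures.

Required rate k = F/δ = 82.2/9.75 = 8.4308 N/mm
d = (8D³N_a·k / G)^(1/4) = (8·40.0³·19·8.4308 / (77.7×10³))^0.25
  = (1055.5)^0.25 = 5.6999 mm

5.70 mm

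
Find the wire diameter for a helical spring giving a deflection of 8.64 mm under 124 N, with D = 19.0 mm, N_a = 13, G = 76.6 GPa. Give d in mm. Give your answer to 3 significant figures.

3.40 mm

Required rate k = F/δ = 124/8.64 = 14.352 N/mm
d = (8D³N_a·k / G)^(1/4) = (8·19.0³·13·14.352 / (76.6×10³))^0.25
  = (133.65)^0.25 = 3.4001 mm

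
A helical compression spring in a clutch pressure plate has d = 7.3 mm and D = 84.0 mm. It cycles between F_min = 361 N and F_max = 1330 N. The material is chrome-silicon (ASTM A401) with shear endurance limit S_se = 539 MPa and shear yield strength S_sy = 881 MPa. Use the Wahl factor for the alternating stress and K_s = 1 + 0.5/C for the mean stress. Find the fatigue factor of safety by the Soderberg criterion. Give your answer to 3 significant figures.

0.904

C = D/d = 84.0/7.3 = 11.5068; K_W = (4C−1)/(4C−4)+0.615/C = 1.1248; K_s = 1+0.5/C = 1.0435
F_a = (F_max−F_min)/2 = 484.5 N; F_m = (F_max+F_min)/2 = 845.5 N
τ_a = K_W·8F_aD/(πd³) = 1.1248 × 266.41 = 299.66 MPa
τ_m = K_s·8F_mD/(πd³) = 1.0435 × 464.91 = 485.11 MPa
Soderberg: 1/n_f = τ_a/S_se + τ_m/S_sy = 299.66/539 + 485.11/881 = 0.55596 + 0.55063 = 1.1066
n_f = 1/1.1066 = 0.9037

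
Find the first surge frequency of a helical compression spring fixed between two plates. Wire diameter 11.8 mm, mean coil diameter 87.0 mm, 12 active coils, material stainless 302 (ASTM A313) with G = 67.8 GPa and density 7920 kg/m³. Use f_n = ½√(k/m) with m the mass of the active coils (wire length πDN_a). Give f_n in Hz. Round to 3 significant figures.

42.8 Hz

k = Gd⁴/(8D³N_a) = (67.8×10³)(11.8⁴)/(8·87.0³·12) = 20.794 N/mm = 20794 N/m
Wire length L = πDN_a = π·87.0·12 = 3279.8 mm
m = ρ·(πd²/4)·L = 7920 × 109.36×10⁻⁶ m² × 3.2798 m = 2.8407 kg
f_n = ½√(k/m) = 0.5·√(20794/2.8407) = 0.5·√(7319.8) = 42.778 Hz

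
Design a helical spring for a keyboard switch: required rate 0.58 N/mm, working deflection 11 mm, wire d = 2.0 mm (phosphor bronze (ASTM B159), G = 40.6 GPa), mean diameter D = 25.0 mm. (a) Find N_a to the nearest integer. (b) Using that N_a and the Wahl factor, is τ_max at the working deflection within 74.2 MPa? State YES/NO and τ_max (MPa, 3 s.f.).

N_a = Gd⁴/(8D³k) = (40.6×10³)(2.0⁴)/(8·25.0³·0.58) = 8.96 → N_a = 9
Actual rate k = Gd⁴/(8D³·9) = 0.57742 N/mm
Working load F = kδ = 0.57742·11 = 6.3516 N
C = 25.0/2.0 = 12.5000; K_W = (4C−1)/(4C−4)+0.615/C = 1.1144
τ_max = K_W·8FD/(πd³) = 1.1144·50.545 = 56.328 MPa
τ_max ≤ 74.2 MPa → acceptable

(a) 9 coils; (b) YES, τ_max = 56.3 MPa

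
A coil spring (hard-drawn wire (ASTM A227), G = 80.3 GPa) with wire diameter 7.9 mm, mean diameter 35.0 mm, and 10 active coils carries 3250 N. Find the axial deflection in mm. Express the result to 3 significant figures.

k = Gd⁴/(8D³N_a) = (80.3×10³)(7.9⁴)/(8·35.0³·10) = 91.186 N/mm
δ = F/k = 3250 / 91.186 = 35.641 mm

35.6 mm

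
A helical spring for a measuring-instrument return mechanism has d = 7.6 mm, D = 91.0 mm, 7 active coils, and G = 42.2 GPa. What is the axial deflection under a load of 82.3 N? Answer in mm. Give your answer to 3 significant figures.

k = Gd⁴/(8D³N_a) = (42.2×10³)(7.6⁴)/(8·91.0³·7) = 3.3362 N/mm
δ = F/k = 82.3 / 3.3362 = 24.669 mm

24.7 mm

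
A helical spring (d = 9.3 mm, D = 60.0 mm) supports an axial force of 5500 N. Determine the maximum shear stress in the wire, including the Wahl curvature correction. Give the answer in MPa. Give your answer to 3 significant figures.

1290 MPa

Spring index C = D/d = 60.0/9.3 = 6.4516
K_W = (4C−1)/(4C−4) + 0.615/C = 24.806/21.806 + 0.0953 = 1.2329
τ₀ = 8FD/(πd³) = 8·5500·60.0/(π·9.3³) = 2.64e+06/2527 = 1044.7 MPa
τ_max = K·τ₀ = 1.2329 × 1044.7 = 1288 MPa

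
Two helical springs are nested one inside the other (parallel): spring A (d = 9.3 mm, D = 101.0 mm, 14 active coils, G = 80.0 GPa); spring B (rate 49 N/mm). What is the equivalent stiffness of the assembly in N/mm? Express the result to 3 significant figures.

k_A = Gd⁴/(8D³N_a) = (80.0×10³)(9.3⁴)/(8·101.0³·14) = 5.1861 N/mm
Parallel: k_eq = 5.1861 + 49 = 54.186 N/mm

54.2 N/mm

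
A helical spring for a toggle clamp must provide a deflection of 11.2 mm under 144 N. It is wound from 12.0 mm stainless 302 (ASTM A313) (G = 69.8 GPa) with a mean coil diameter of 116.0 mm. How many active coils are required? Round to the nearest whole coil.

9

Required rate k = F/δ = 144/11.2 = 12.857 N/mm
N_a = Gd⁴/(8D³k) = (69.8×10³ × 12.0⁴)/(8 × 116.0³ × 12.857)
    = 1.44737e+09 / 1.60549e+08 = 9.015 → 9 coils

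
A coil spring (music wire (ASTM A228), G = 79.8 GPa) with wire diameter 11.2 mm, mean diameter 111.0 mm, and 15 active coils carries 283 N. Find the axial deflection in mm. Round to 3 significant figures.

k = Gd⁴/(8D³N_a) = (79.8×10³)(11.2⁴)/(8·111.0³·15) = 7.6511 N/mm
δ = F/k = 283 / 7.6511 = 36.988 mm

37.0 mm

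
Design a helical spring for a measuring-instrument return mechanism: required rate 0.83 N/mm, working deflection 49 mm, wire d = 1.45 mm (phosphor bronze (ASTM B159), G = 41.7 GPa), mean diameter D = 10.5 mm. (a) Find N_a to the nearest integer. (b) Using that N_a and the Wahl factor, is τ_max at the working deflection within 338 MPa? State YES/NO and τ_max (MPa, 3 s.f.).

N_a = Gd⁴/(8D³k) = (41.7×10³)(1.45⁴)/(8·10.5³·0.83) = 23.98 → N_a = 24
Actual rate k = Gd⁴/(8D³·24) = 0.82935 N/mm
Working load F = kδ = 0.82935·49 = 40.638 N
C = 10.5/1.45 = 7.2414; K_W = (4C−1)/(4C−4)+0.615/C = 1.2051
τ_max = K_W·8FD/(πd³) = 1.2051·356.42 = 429.52 MPa
τ_max > 338 MPa → exceeds allowable

(a) 24 coils; (b) NO, τ_max = 430 MPa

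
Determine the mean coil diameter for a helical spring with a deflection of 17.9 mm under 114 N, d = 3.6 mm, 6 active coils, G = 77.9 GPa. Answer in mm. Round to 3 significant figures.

35.0 mm

Required rate k = F/δ = 114/17.9 = 6.3687 N/mm
D = (Gd⁴/(8N_a·k))^(1/3) = (77.9×10³·3.6⁴/(8·6·6.3687))^(1/3)
  = (42801)^(1/3) = 34.9799 mm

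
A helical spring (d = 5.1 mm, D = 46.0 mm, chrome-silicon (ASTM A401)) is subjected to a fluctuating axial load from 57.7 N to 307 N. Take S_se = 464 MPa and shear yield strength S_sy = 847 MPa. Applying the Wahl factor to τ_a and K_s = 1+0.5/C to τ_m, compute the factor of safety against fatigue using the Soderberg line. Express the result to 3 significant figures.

2.10

C = D/d = 46.0/5.1 = 9.0196; K_W = (4C−1)/(4C−4)+0.615/C = 1.1617; K_s = 1+0.5/C = 1.0554
F_a = (F_max−F_min)/2 = 124.65 N; F_m = (F_max+F_min)/2 = 182.35 N
τ_a = K_W·8F_aD/(πd³) = 1.1617 × 110.07 = 127.87 MPa
τ_m = K_s·8F_mD/(πd³) = 1.0554 × 161.02 = 169.95 MPa
Soderberg: 1/n_f = τ_a/S_se + τ_m/S_sy = 127.87/464 + 169.95/847 = 0.27559 + 0.20065 = 0.47624
n_f = 1/0.47624 = 2.1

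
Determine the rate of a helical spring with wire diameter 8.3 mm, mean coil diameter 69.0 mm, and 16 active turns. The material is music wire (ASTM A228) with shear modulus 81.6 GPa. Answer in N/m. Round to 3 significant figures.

9210 N/m

k = Gd⁴/(8D³N_a) = (81.6×10³ × 8.3⁴) / (8 × 69.0³ × 16)
  = 3.8726e+08 / 4.20492e+07 = 9.2097 N/mm = 9209.7 N/m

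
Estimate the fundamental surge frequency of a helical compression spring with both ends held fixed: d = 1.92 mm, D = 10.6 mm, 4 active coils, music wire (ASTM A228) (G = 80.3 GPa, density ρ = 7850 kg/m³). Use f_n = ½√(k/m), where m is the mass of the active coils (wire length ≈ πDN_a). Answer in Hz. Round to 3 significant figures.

1540 Hz

k = Gd⁴/(8D³N_a) = (80.3×10³)(1.92⁴)/(8·10.6³·4) = 28.632 N/mm = 28632 N/m
Wire length L = πDN_a = π·10.6·4 = 133.2 mm
m = ρ·(πd²/4)·L = 7850 × 2.8953×10⁻⁶ m² × 0.1332 m = 0.0030275 kg
f_n = ½√(k/m) = 0.5·√(28632/0.0030275) = 0.5·√(9.4575e+06) = 1537.7 Hz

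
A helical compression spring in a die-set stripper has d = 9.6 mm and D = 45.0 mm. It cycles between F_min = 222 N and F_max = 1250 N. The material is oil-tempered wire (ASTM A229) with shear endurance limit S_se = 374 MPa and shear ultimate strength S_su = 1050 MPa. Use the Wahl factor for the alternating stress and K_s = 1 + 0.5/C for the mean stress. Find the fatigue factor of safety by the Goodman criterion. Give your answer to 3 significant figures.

2.96

C = D/d = 45.0/9.6 = 4.6875; K_W = (4C−1)/(4C−4)+0.615/C = 1.3346; K_s = 1+0.5/C = 1.1067
F_a = (F_max−F_min)/2 = 514 N; F_m = (F_max+F_min)/2 = 736 N
τ_a = K_W·8F_aD/(πd³) = 1.3346 × 66.574 = 88.848 MPa
τ_m = K_s·8F_mD/(πd³) = 1.1067 × 95.327 = 105.5 MPa
Goodman: 1/n_f = τ_a/S_se + τ_m/S_su = 88.848/374 + 105.5/1050 = 0.23756 + 0.10047 = 0.33803
n_f = 1/0.33803 = 2.958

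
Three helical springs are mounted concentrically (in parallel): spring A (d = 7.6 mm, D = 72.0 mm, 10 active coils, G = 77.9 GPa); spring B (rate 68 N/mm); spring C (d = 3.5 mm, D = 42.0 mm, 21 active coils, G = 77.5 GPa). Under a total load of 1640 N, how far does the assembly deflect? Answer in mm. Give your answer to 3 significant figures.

21.1 mm

k_A = Gd⁴/(8D³N_a) = (77.9×10³)(7.6⁴)/(8·72.0³·10) = 8.7037 N/mm
k_C = Gd⁴/(8D³N_a) = (77.5×10³)(3.5⁴)/(8·42.0³·21) = 0.93437 N/mm
Parallel: k_eq = 8.7037 + 68 + 0.93437 = 77.638 N/mm
δ = F/k_eq = 1640/77.638 = 21.124 mm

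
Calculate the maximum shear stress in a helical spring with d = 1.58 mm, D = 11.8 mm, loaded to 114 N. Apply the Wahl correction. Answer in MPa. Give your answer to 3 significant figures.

Spring index C = D/d = 11.8/1.58 = 7.4684
K_W = (4C−1)/(4C−4) + 0.615/C = 28.873/25.873 + 0.0823 = 1.1983
τ₀ = 8FD/(πd³) = 8·114·11.8/(π·1.58³) = 10761.6/12.391 = 868.47 MPa
τ_max = K·τ₀ = 1.1983 × 868.47 = 1040.7 MPa

1040 MPa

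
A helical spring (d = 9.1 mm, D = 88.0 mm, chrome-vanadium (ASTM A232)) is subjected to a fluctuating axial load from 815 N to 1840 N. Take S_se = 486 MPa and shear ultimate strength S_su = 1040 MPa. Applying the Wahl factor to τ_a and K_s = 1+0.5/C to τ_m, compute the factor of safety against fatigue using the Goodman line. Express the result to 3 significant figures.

1.32

C = D/d = 88.0/9.1 = 9.6703; K_W = (4C−1)/(4C−4)+0.615/C = 1.1501; K_s = 1+0.5/C = 1.0517
F_a = (F_max−F_min)/2 = 512.5 N; F_m = (F_max+F_min)/2 = 1327.5 N
τ_a = K_W·8F_aD/(πd³) = 1.1501 × 152.4 = 175.28 MPa
τ_m = K_s·8F_mD/(πd³) = 1.0517 × 394.76 = 415.17 MPa
Goodman: 1/n_f = τ_a/S_se + τ_m/S_su = 175.28/486 + 415.17/1040 = 0.36065 + 0.39920 = 0.75986
n_f = 1/0.75986 = 1.316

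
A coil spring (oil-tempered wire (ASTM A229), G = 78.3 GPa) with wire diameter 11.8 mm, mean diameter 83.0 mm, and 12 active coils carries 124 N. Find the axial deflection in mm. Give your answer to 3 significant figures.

k = Gd⁴/(8D³N_a) = (78.3×10³)(11.8⁴)/(8·83.0³·12) = 27.656 N/mm
δ = F/k = 124 / 27.656 = 4.4837 mm

4.48 mm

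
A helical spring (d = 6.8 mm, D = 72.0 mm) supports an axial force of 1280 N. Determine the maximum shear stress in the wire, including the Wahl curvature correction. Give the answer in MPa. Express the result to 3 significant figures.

848 MPa

Spring index C = D/d = 72.0/6.8 = 10.5882
K_W = (4C−1)/(4C−4) + 0.615/C = 41.353/38.353 + 0.0581 = 1.1363
τ₀ = 8FD/(πd³) = 8·1280·72.0/(π·6.8³) = 737280/987.82 = 746.37 MPa
τ_max = K·τ₀ = 1.1363 × 746.37 = 848.11 MPa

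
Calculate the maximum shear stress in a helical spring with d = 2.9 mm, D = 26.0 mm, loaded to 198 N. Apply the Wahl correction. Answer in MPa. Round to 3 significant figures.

625 MPa

Spring index C = D/d = 26.0/2.9 = 8.9655
K_W = (4C−1)/(4C−4) + 0.615/C = 34.862/31.862 + 0.0686 = 1.1628
τ₀ = 8FD/(πd³) = 8·198·26.0/(π·2.9³) = 41184/76.62 = 537.51 MPa
τ_max = K·τ₀ = 1.1628 × 537.51 = 624.99 MPa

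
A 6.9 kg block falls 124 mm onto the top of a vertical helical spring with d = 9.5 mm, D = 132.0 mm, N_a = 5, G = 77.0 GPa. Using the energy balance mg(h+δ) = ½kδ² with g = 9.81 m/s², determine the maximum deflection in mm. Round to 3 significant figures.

60.5 mm

k = Gd⁴/(8D³N_a) = (77.0×10³)(9.5⁴)/(8·132.0³·5) = 6.8172 N/mm
W = mg = 6.9 × 9.81 = 67.689 N
½kδ² − Wδ − Wh = 0 → δ = (W + √(W² + 2kWh))/k
δ = (67.689 + √(4581.8 + 114439))/6.8172 = (67.689 + 344.99)/6.8172 = 60.536 mm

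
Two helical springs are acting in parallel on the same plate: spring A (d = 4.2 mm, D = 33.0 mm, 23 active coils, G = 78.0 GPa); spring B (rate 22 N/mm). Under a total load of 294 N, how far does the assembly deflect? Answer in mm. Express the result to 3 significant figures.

11.5 mm

k_A = Gd⁴/(8D³N_a) = (78.0×10³)(4.2⁴)/(8·33.0³·23) = 3.6706 N/mm
Parallel: k_eq = 3.6706 + 22 = 25.671 N/mm
δ = F/k_eq = 294/25.671 = 11.453 mm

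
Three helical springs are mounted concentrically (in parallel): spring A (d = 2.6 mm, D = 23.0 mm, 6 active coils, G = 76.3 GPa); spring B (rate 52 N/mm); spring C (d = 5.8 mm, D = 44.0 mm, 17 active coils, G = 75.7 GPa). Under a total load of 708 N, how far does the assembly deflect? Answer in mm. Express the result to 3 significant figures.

k_A = Gd⁴/(8D³N_a) = (76.3×10³)(2.6⁴)/(8·23.0³·6) = 5.9703 N/mm
k_C = Gd⁴/(8D³N_a) = (75.7×10³)(5.8⁴)/(8·44.0³·17) = 7.3945 N/mm
Parallel: k_eq = 5.9703 + 52 + 7.3945 = 65.365 N/mm
δ = F/k_eq = 708/65.365 = 10.832 mm

10.8 mm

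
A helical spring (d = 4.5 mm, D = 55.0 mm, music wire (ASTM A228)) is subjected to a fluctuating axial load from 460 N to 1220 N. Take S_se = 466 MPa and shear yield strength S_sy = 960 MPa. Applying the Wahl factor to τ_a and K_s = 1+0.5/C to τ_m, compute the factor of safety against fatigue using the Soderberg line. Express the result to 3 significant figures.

C = D/d = 55.0/4.5 = 12.2222; K_W = (4C−1)/(4C−4)+0.615/C = 1.1171; K_s = 1+0.5/C = 1.0409
F_a = (F_max−F_min)/2 = 380 N; F_m = (F_max+F_min)/2 = 840 N
τ_a = K_W·8F_aD/(πd³) = 1.1171 × 584.05 = 652.47 MPa
τ_m = K_s·8F_mD/(πd³) = 1.0409 × 1291.1 = 1343.9 MPa
Soderberg: 1/n_f = τ_a/S_se + τ_m/S_sy = 652.47/466 + 1343.9/960 = 1.40015 + 1.39986 = 2.8
n_f = 1/2.8 = 0.3571

0.357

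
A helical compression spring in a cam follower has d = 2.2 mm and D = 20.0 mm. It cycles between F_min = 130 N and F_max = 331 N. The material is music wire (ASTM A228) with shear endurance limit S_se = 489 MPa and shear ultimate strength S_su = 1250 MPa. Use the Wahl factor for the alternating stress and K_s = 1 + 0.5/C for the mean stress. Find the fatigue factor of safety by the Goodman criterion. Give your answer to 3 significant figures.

0.483

C = D/d = 20.0/2.2 = 9.0909; K_W = (4C−1)/(4C−4)+0.615/C = 1.1603; K_s = 1+0.5/C = 1.0550
F_a = (F_max−F_min)/2 = 100.5 N; F_m = (F_max+F_min)/2 = 230.5 N
τ_a = K_W·8F_aD/(πd³) = 1.1603 × 480.69 = 557.77 MPa
τ_m = K_s·8F_mD/(πd³) = 1.0550 × 1102.5 = 1163.1 MPa
Goodman: 1/n_f = τ_a/S_se + τ_m/S_su = 557.77/489 + 1163.1/1250 = 1.14064 + 0.93050 = 2.0711
n_f = 1/2.0711 = 0.4828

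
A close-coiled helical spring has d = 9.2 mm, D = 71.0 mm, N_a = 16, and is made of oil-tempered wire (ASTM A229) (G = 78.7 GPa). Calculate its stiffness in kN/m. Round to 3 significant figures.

k = Gd⁴/(8D³N_a) = (78.7×10³ × 9.2⁴) / (8 × 71.0³ × 16)
  = 5.63801e+08 / 4.58126e+07 = 12.307 N/mm

12.3 kN/m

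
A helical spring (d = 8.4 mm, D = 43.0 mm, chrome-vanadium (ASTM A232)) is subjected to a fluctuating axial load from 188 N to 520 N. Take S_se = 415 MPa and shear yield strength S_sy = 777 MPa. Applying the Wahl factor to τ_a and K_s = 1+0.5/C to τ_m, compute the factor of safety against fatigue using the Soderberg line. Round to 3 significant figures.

5.30

C = D/d = 43.0/8.4 = 5.1190; K_W = (4C−1)/(4C−4)+0.615/C = 1.3022; K_s = 1+0.5/C = 1.0977
F_a = (F_max−F_min)/2 = 166 N; F_m = (F_max+F_min)/2 = 354 N
τ_a = K_W·8F_aD/(πd³) = 1.3022 × 30.668 = 39.936 MPa
τ_m = K_s·8F_mD/(πd³) = 1.0977 × 65.399 = 71.787 MPa
Soderberg: 1/n_f = τ_a/S_se + τ_m/S_sy = 39.936/415 + 71.787/777 = 0.09623 + 0.09239 = 0.18862
n_f = 1/0.18862 = 5.302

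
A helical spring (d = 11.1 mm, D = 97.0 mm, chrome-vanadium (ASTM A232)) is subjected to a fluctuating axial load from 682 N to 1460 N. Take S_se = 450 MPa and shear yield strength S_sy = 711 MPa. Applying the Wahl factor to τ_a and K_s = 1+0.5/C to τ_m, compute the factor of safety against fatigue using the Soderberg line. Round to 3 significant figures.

C = D/d = 97.0/11.1 = 8.7387; K_W = (4C−1)/(4C−4)+0.615/C = 1.1673; K_s = 1+0.5/C = 1.0572
F_a = (F_max−F_min)/2 = 389 N; F_m = (F_max+F_min)/2 = 1071 N
τ_a = K_W·8F_aD/(πd³) = 1.1673 × 70.257 = 82.011 MPa
τ_m = K_s·8F_mD/(πd³) = 1.0572 × 193.43 = 204.5 MPa
Soderberg: 1/n_f = τ_a/S_se + τ_m/S_sy = 82.011/450 + 204.5/711 = 0.18225 + 0.28763 = 0.46987
n_f = 1/0.46987 = 2.128

2.13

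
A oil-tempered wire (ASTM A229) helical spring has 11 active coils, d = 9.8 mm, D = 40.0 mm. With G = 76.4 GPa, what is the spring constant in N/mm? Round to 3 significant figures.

125 N/mm

k = Gd⁴/(8D³N_a) = (76.4×10³ × 9.8⁴) / (8 × 40.0³ × 11)
  = 7.04689e+08 / 5.632e+06 = 125.12 N/mm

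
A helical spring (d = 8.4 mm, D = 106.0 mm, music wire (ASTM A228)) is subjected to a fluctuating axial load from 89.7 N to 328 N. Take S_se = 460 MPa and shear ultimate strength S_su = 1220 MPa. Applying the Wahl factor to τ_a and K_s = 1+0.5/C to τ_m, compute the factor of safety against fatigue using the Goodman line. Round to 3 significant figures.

4.71

C = D/d = 106.0/8.4 = 12.6190; K_W = (4C−1)/(4C−4)+0.615/C = 1.1133; K_s = 1+0.5/C = 1.0396
F_a = (F_max−F_min)/2 = 119.15 N; F_m = (F_max+F_min)/2 = 208.85 N
τ_a = K_W·8F_aD/(πd³) = 1.1133 × 54.263 = 60.41 MPa
τ_m = K_s·8F_mD/(πd³) = 1.0396 × 95.114 = 98.882 MPa
Goodman: 1/n_f = τ_a/S_se + τ_m/S_su = 60.41/460 + 98.882/1220 = 0.13133 + 0.08105 = 0.21238
n_f = 1/0.21238 = 4.709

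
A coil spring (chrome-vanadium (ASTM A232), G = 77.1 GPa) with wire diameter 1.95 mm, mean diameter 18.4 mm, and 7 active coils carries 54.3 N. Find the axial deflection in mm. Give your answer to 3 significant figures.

k = Gd⁴/(8D³N_a) = (77.1×10³)(1.95⁴)/(8·18.4³·7) = 3.1956 N/mm
δ = F/k = 54.3 / 3.1956 = 16.992 mm

17.0 mm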